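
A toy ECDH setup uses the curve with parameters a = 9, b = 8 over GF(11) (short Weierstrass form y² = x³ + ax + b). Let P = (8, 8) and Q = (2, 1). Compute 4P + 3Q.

First 4P:
Double-and-add on 4 = (100)₂. Start with P = (8, 8) for the leading 1-bit.
double: tangent at (8, 8): λ = (3·8² + 9)/(2·8) ≡ 3/5. 5⁻¹ ≡ 9 (mod 11) since 5·9 = 45 ≡ 1, so λ ≡ 3·9 ≡ 5.
  x = λ² - 8 - 8 = 25 - 16 ≡ 9; y = λ·(8 - 9) - 8 ≡ 9. → (9, 9)
double: tangent at (9, 9): λ = (3·9² + 9)/(2·9) ≡ 10/7. 7⁻¹ ≡ 8 (mod 11) since 7·8 = 56 ≡ 1, so λ ≡ 10·8 ≡ 3.
  x = λ² - 9 - 9 = 9 - 18 ≡ 2; y = λ·(9 - 2) - 9 ≡ 1. → (2, 1)
4P = (2, 1).
Next 3Q:
Repeated addition: build up to 3Q.
2Q: tangent at (2, 1): λ = (3·2² + 9)/(2·1) ≡ 10/2. 2⁻¹ ≡ 6 (mod 11) since 2·6 = 12 ≡ 1, so λ ≡ 10·6 ≡ 5.
  x = λ² - 2 - 2 = 25 - 4 ≡ 10; y = λ·(2 - 10) - 1 ≡ 3. → (10, 3)
3Q: (10, 3) + (2, 1). λ = (1 - 3)/(2 - 10) ≡ 9/3 mod 11. 3⁻¹ ≡ 4 (mod 11) since 3·4 = 12 ≡ 1, so λ ≡ 3.
  x = λ² - 10 - 2 = 9 - 12 ≡ 8; y = λ·(10 - 8) - 3 ≡ 3. → (8, 3)
3Q = (8, 3).
Finally 4P + 3Q:
(2, 1) + (8, 3). λ = (3 - 1)/(8 - 2) ≡ 2/6 mod 11. 6⁻¹ ≡ 2 (mod 11), so λ ≡ 4.
  x = λ² - 2 - 8 = 16 - 10 ≡ 6; y = λ·(2 - 6) - 1 ≡ 5. → (6, 5)

(6, 5)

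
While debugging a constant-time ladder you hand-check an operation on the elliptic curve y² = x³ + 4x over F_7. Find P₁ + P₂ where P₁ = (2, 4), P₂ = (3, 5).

(2, 4) + (3, 5). λ = (5 - 4)/(3 - 2) ≡ 1/1 mod 7. 1⁻¹ ≡ 1 (mod 7) since 1·1 = 1 ≡ 1, so λ ≡ 1.
  x = λ² - 2 - 3 = 1 - 5 ≡ 3; y = λ·(2 - 3) - 4 ≡ 2. → (3, 2)

(3, 2)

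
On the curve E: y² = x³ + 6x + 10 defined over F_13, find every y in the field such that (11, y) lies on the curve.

x³ + 6x + 10 = 1407 ≡ 3 (mod 13).
Square roots of 3 mod 13: 4 and 9 (since 4² = 16 ≡ 3).

4, 9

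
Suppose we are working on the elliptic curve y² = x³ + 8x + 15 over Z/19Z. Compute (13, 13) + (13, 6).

The two points share x = 13 and their y-coordinates satisfy 13 + 6 ≡ 0 (mod 19), so they are inverses. Their sum is 𝒪.

O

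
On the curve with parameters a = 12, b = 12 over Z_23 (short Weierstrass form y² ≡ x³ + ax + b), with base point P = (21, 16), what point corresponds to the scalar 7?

Repeated addition: build up to 7P.
2P: tangent at (21, 16): λ = (3·21² + 12)/(2·16) ≡ 1/9. 9⁻¹ ≡ 18 (mod 23), so λ ≡ 1·18 ≡ 18.
  x = λ² - 21 - 21 = 324 - 42 ≡ 6; y = λ·(21 - 6) - 16 ≡ 1. → (6, 1)
3P: (6, 1) + (21, 16). λ = (16 - 1)/(21 - 6) ≡ 15/15 mod 23. 15⁻¹ ≡ 20 (mod 23), so λ ≡ 1.
  x = λ² - 6 - 21 = 1 - 27 ≡ 20; y = λ·(6 - 20) - 1 ≡ 8. → (20, 8)
4P: (20, 8) + (21, 16). λ = (16 - 8)/(21 - 20) ≡ 8/1 mod 23. 1⁻¹ ≡ 1 (mod 23) since 1·1 = 1 ≡ 1, so λ ≡ 8.
  x = λ² - 20 - 21 = 64 - 41 ≡ 0; y = λ·(20 - 0) - 8 ≡ 14. → (0, 14)
5P: (0, 14) + (21, 16). λ = (16 - 14)/(21 - 0) ≡ 2/21 mod 23. 21⁻¹ ≡ 11 (mod 23), so λ ≡ 22.
  x = λ² - 0 - 21 = 484 - 21 ≡ 3; y = λ·(0 - 3) - 14 ≡ 12. → (3, 12)
6P: (3, 12) + (21, 16). λ = (16 - 12)/(21 - 3) ≡ 4/18 mod 23. 18⁻¹ ≡ 9 (mod 23), so λ ≡ 13.
  x = λ² - 3 - 21 = 169 - 24 ≡ 7; y = λ·(3 - 7) - 12 ≡ 5. → (7, 5)
7P: (7, 5) + (21, 16). λ = (16 - 5)/(21 - 7) ≡ 11/14 mod 23. 14⁻¹ ≡ 5 (mod 23) since 14·5 = 70 ≡ 1, so λ ≡ 9.
  x = λ² - 7 - 21 = 81 - 28 ≡ 7; y = λ·(7 - 7) - 5 ≡ 18. → (7, 18)

(7, 18)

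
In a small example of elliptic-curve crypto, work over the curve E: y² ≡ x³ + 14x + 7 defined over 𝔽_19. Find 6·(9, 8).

(7, 7)

Write Q = (9, 8).
Double-and-add on 6 = (110)₂. Start with Q = (9, 8) for the leading 1-bit.
double: tangent at (9, 8): λ = (3·9² + 14)/(2·8) ≡ 10/16. 16⁻¹ ≡ 6 (mod 19) since 16·6 = 96 ≡ 1, so λ ≡ 10·6 ≡ 3.
  x = λ² - 9 - 9 = 9 - 18 ≡ 10; y = λ·(9 - 10) - 8 ≡ 8. → (10, 8)
add Q: (10, 8) + (9, 8). λ = (8 - 8)/(9 - 10) ≡ 0/18 mod 19. 18⁻¹ ≡ 18 (mod 19), so λ ≡ 0.
  x = λ² - 10 - 9 = 0 - 19 ≡ 0; y = λ·(10 - 0) - 8 ≡ 11. → (0, 11)
double: tangent at (0, 11): λ = (3·0² + 14)/(2·11) ≡ 14/3. 3⁻¹ ≡ 13 (mod 19) since 3·13 = 39 ≡ 1, so λ ≡ 14·13 ≡ 11.
  x = λ² - 0 - 0 = 121 - 0 ≡ 7; y = λ·(0 - 7) - 11 ≡ 7. → (7, 7)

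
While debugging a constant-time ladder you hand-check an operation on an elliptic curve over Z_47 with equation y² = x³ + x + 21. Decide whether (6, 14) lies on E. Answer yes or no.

y² = 14² ≡ 8; x³ + 1x + 21 = 243 ≡ 8 (mod 47). 8 = 8.

yes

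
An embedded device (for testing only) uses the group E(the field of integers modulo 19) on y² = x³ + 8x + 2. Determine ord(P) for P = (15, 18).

2P: tangent at (15, 18): λ = (3·15² + 8)/(2·18) ≡ 18/17. 17⁻¹ ≡ 9 (mod 19), so λ ≡ 18·9 ≡ 10.
  x = λ² - 15 - 15 = 100 - 30 ≡ 13; y = λ·(15 - 13) - 18 ≡ 2. → (13, 2)
3P: (13, 2) + (15, 18). λ = (18 - 2)/(15 - 13) ≡ 16/2 mod 19. 2⁻¹ ≡ 10 (mod 19) since 2·10 = 20 ≡ 1, so λ ≡ 8.
  x = λ² - 13 - 15 = 64 - 28 ≡ 17; y = λ·(13 - 17) - 2 ≡ 4. → (17, 4)
4P: (17, 4) + (15, 18). λ = (18 - 4)/(15 - 17) ≡ 14/17 mod 19. 17⁻¹ ≡ 9 (mod 19), so λ ≡ 12.
  x = λ² - 17 - 15 = 144 - 32 ≡ 17; y = λ·(17 - 17) - 4 ≡ 15. → (17, 15)
5P: (17, 15) + (15, 18). λ = (18 - 15)/(15 - 17) ≡ 3/17 mod 19. 17⁻¹ ≡ 9 (mod 19), so λ ≡ 8.
  x = λ² - 17 - 15 = 64 - 32 ≡ 13; y = λ·(17 - 13) - 15 ≡ 17. → (13, 17)
6P: (13, 17) + (15, 18). λ = (18 - 17)/(15 - 13) ≡ 1/2 mod 19. 2⁻¹ ≡ 10 (mod 19) since 2·10 = 20 ≡ 1, so λ ≡ 10.
  x = λ² - 13 - 15 = 100 - 28 ≡ 15; y = λ·(13 - 15) - 17 ≡ 1. → (15, 1)
7P: (15, 1) + (15, 18): same x and y₁ ≡ -y₂, so the sum is O.
7P = O, so the order is 7.

7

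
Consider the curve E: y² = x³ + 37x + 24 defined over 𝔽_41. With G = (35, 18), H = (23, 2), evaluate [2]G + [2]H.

(15, 10)

First 2G:
Repeated addition: build up to 2G.
2G: tangent at (35, 18): λ = (3·35² + 37)/(2·18) ≡ 22/36. 36⁻¹ ≡ 8 (mod 41) since 36·8 = 288 ≡ 1, so λ ≡ 22·8 ≡ 12.
  x = λ² - 35 - 35 = 144 - 70 ≡ 33; y = λ·(35 - 33) - 18 ≡ 6. → (33, 6)
2G = (33, 6).
Next 2H:
Repeated addition: build up to 2H.
2H: tangent at (23, 2): λ = (3·23² + 37)/(2·2) ≡ 25/4. 4⁻¹ ≡ 31 (mod 41), so λ ≡ 25·31 ≡ 37.
  x = λ² - 23 - 23 = 1369 - 46 ≡ 11; y = λ·(23 - 11) - 2 ≡ 32. → (11, 32)
2H = (11, 32).
Finally 2G + 2H:
(33, 6) + (11, 32). λ = (32 - 6)/(11 - 33) ≡ 26/19 mod 41. 19⁻¹ ≡ 13 (mod 41), so λ ≡ 10.
  x = λ² - 33 - 11 = 100 - 44 ≡ 15; y = λ·(33 - 15) - 6 ≡ 10. → (15, 10)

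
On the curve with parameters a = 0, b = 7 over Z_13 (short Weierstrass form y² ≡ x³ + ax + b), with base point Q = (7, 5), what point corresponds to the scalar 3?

Repeated addition: build up to 3Q.
2Q: tangent at (7, 5): λ = (3·7² + 0)/(2·5) ≡ 4/10. 10⁻¹ ≡ 4 (mod 13), so λ ≡ 4·4 ≡ 3.
  x = λ² - 7 - 7 = 9 - 14 ≡ 8; y = λ·(7 - 8) - 5 ≡ 5. → (8, 5)
3Q: (8, 5) + (7, 5). λ = (5 - 5)/(7 - 8) ≡ 0/12 mod 13. 12⁻¹ ≡ 12 (mod 13), so λ ≡ 0.
  x = λ² - 8 - 7 = 0 - 15 ≡ 11; y = λ·(8 - 11) - 5 ≡ 8. → (11, 8)

(11, 8)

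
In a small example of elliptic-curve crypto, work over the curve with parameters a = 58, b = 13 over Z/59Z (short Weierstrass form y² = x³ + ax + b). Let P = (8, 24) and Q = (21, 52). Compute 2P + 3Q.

(57, 19)

First 2P:
Repeated addition: build up to 2P.
2P: tangent at (8, 24): λ = (3·8² + 58)/(2·24) ≡ 14/48. 48⁻¹ ≡ 16 (mod 59), so λ ≡ 14·16 ≡ 47.
  x = λ² - 8 - 8 = 2209 - 16 ≡ 10; y = λ·(8 - 10) - 24 ≡ 0. → (10, 0)
2P = (10, 0).
Next 3Q:
Repeated addition: build up to 3Q.
2Q: tangent at (21, 52): λ = (3·21² + 58)/(2·52) ≡ 24/45. 45⁻¹ ≡ 21 (mod 59), so λ ≡ 24·21 ≡ 32.
  x = λ² - 21 - 21 = 1024 - 42 ≡ 38; y = λ·(21 - 38) - 52 ≡ 53. → (38, 53)
3Q: (38, 53) + (21, 52). λ = (52 - 53)/(21 - 38) ≡ 58/42 mod 59. 42⁻¹ ≡ 52 (mod 59) since 42·52 = 2184 ≡ 1, so λ ≡ 7.
  x = λ² - 38 - 21 = 49 - 59 ≡ 49; y = λ·(38 - 49) - 53 ≡ 47. → (49, 47)
3Q = (49, 47).
Finally 2P + 3Q:
(10, 0) + (49, 47). λ = (47 - 0)/(49 - 10) ≡ 47/39 mod 59. 39⁻¹ ≡ 56 (mod 59), so λ ≡ 36.
  x = λ² - 10 - 49 = 1296 - 59 ≡ 57; y = λ·(10 - 57) - 0 ≡ 19. → (57, 19)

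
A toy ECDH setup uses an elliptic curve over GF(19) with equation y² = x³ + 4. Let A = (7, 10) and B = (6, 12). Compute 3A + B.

First 3A:
Repeated addition: build up to 3A.
2A: tangent at (7, 10): λ = (3·7² + 0)/(2·10) ≡ 14/1. 1⁻¹ ≡ 1 (mod 19) since 1·1 = 1 ≡ 1, so λ ≡ 14·1 ≡ 14.
  x = λ² - 7 - 7 = 196 - 14 ≡ 11; y = λ·(7 - 11) - 10 ≡ 10. → (11, 10)
3A: (11, 10) + (7, 10). λ = (10 - 10)/(7 - 11) ≡ 0/15 mod 19. 15⁻¹ ≡ 14 (mod 19), so λ ≡ 0.
  x = λ² - 11 - 7 = 0 - 18 ≡ 1; y = λ·(11 - 1) - 10 ≡ 9. → (1, 9)
3A = (1, 9).
Finally 3A + B:
(1, 9) + (6, 12). λ = (12 - 9)/(6 - 1) ≡ 3/5 mod 19. 5⁻¹ ≡ 4 (mod 19), so λ ≡ 12.
  x = λ² - 1 - 6 = 144 - 7 ≡ 4; y = λ·(1 - 4) - 9 ≡ 12. → (4, 12)

(4, 12)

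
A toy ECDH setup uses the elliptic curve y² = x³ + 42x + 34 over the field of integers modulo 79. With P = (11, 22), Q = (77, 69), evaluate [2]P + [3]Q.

First 2P:
Repeated addition: build up to 2P.
2P: tangent at (11, 22): λ = (3·11² + 42)/(2·22) ≡ 10/44. 44⁻¹ ≡ 9 (mod 79) since 44·9 = 396 ≡ 1, so λ ≡ 10·9 ≡ 11.
  x = λ² - 11 - 11 = 121 - 22 ≡ 20; y = λ·(11 - 20) - 22 ≡ 37. → (20, 37)
2P = (20, 37).
Next 3Q:
Repeated addition: build up to 3Q.
2Q: tangent at (77, 69): λ = (3·77² + 42)/(2·69) ≡ 54/59. 59⁻¹ ≡ 75 (mod 79) since 59·75 = 4425 ≡ 1, so λ ≡ 54·75 ≡ 21.
  x = λ² - 77 - 77 = 441 - 154 ≡ 50; y = λ·(77 - 50) - 69 ≡ 24. → (50, 24)
3Q: (50, 24) + (77, 69). λ = (69 - 24)/(77 - 50) ≡ 45/27 mod 79. 27⁻¹ ≡ 41 (mod 79), so λ ≡ 28.
  x = λ² - 50 - 77 = 784 - 127 ≡ 25; y = λ·(50 - 25) - 24 ≡ 44. → (25, 44)
3Q = (25, 44).
Finally 2P + 3Q:
(20, 37) + (25, 44). λ = (44 - 37)/(25 - 20) ≡ 7/5 mod 79. 5⁻¹ ≡ 16 (mod 79), so λ ≡ 33.
  x = λ² - 20 - 25 = 1089 - 45 ≡ 17; y = λ·(20 - 17) - 37 ≡ 62. → (17, 62)

(17, 62)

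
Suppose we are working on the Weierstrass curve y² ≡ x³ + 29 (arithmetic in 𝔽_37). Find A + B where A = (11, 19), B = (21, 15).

(11, 19) + (21, 15). λ = (15 - 19)/(21 - 11) ≡ 33/10 mod 37. 10⁻¹ ≡ 26 (mod 37), so λ ≡ 7.
  x = λ² - 11 - 21 = 49 - 32 ≡ 17; y = λ·(11 - 17) - 19 ≡ 13. → (17, 13)

(17, 13)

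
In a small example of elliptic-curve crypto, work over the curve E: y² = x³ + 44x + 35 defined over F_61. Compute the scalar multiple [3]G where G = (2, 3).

(44, 48)

Repeated addition: build up to 3G.
2G: tangent at (2, 3): λ = (3·2² + 44)/(2·3) ≡ 56/6. 6⁻¹ ≡ 51 (mod 61) since 6·51 = 306 ≡ 1, so λ ≡ 56·51 ≡ 50.
  x = λ² - 2 - 2 = 2500 - 4 ≡ 56; y = λ·(2 - 56) - 3 ≡ 42. → (56, 42)
3G: (56, 42) + (2, 3). λ = (3 - 42)/(2 - 56) ≡ 22/7 mod 61. 7⁻¹ ≡ 35 (mod 61), so λ ≡ 38.
  x = λ² - 56 - 2 = 1444 - 58 ≡ 44; y = λ·(56 - 44) - 42 ≡ 48. → (44, 48)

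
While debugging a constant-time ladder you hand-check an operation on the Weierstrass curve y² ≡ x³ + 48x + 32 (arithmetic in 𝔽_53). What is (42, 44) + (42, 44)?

tangent at (42, 44): λ = (3·42² + 48)/(2·44) ≡ 40/35. 35⁻¹ ≡ 50 (mod 53), so λ ≡ 40·50 ≡ 39.
  x = λ² - 42 - 42 = 1521 - 84 ≡ 6; y = λ·(42 - 6) - 44 ≡ 35. → (6, 35)

(6, 35)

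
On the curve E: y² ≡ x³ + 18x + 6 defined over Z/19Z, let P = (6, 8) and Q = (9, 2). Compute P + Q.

(6, 8) + (9, 2). λ = (2 - 8)/(9 - 6) ≡ 13/3 mod 19. 3⁻¹ ≡ 13 (mod 19), so λ ≡ 17.
  x = λ² - 6 - 9 = 289 - 15 ≡ 8; y = λ·(6 - 8) - 8 ≡ 15. → (8, 15)

(8, 15)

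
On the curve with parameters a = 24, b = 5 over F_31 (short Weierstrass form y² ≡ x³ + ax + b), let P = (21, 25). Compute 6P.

(4, 14)

Repeated addition: build up to 6P.
2P: tangent at (21, 25): λ = (3·21² + 24)/(2·25) ≡ 14/19. 19⁻¹ ≡ 18 (mod 31), so λ ≡ 14·18 ≡ 4.
  x = λ² - 21 - 21 = 16 - 42 ≡ 5; y = λ·(21 - 5) - 25 ≡ 8. → (5, 8)
3P: (5, 8) + (21, 25). λ = (25 - 8)/(21 - 5) ≡ 17/16 mod 31. 16⁻¹ ≡ 2 (mod 31) since 16·2 = 32 ≡ 1, so λ ≡ 3.
  x = λ² - 5 - 21 = 9 - 26 ≡ 14; y = λ·(5 - 14) - 8 ≡ 27. → (14, 27)
4P: (14, 27) + (21, 25). λ = (25 - 27)/(21 - 14) ≡ 29/7 mod 31. 7⁻¹ ≡ 9 (mod 31) since 7·9 = 63 ≡ 1, so λ ≡ 13.
  x = λ² - 14 - 21 = 169 - 35 ≡ 10; y = λ·(14 - 10) - 27 ≡ 25. → (10, 25)
5P: (10, 25) + (21, 25). λ = (25 - 25)/(21 - 10) ≡ 0/11 mod 31. 11⁻¹ ≡ 17 (mod 31) since 11·17 = 187 ≡ 1, so λ ≡ 0.
  x = λ² - 10 - 21 = 0 - 31 ≡ 0; y = λ·(10 - 0) - 25 ≡ 6. → (0, 6)
6P: (0, 6) + (21, 25). λ = (25 - 6)/(21 - 0) ≡ 19/21 mod 31. 21⁻¹ ≡ 3 (mod 31) since 21·3 = 63 ≡ 1, so λ ≡ 26.
  x = λ² - 0 - 21 = 676 - 21 ≡ 4; y = λ·(0 - 4) - 6 ≡ 14. → (4, 14)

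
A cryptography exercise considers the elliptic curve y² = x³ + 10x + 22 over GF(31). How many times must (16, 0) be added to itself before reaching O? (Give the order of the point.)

2P: (16, 0) + (16, 0): same x and y₁ ≡ -y₂, so the sum is O.
2P = O, so the order is 2.

2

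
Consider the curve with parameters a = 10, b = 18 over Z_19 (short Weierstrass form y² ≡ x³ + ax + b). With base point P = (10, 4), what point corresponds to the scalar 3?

(18, 11)

Repeated addition: build up to 3P.
2P: tangent at (10, 4): λ = (3·10² + 10)/(2·4) ≡ 6/8. 8⁻¹ ≡ 12 (mod 19), so λ ≡ 6·12 ≡ 15.
  x = λ² - 10 - 10 = 225 - 20 ≡ 15; y = λ·(10 - 15) - 4 ≡ 16. → (15, 16)
3P: (15, 16) + (10, 4). λ = (4 - 16)/(10 - 15) ≡ 7/14 mod 19. 14⁻¹ ≡ 15 (mod 19), so λ ≡ 10.
  x = λ² - 15 - 10 = 100 - 25 ≡ 18; y = λ·(15 - 18) - 16 ≡ 11. → (18, 11)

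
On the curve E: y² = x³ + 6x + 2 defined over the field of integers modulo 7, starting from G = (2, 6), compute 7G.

Repeated addition: build up to 7G.
2G: tangent at (2, 6): λ = (3·2² + 6)/(2·6) ≡ 4/5. 5⁻¹ ≡ 3 (mod 7) since 5·3 = 15 ≡ 1, so λ ≡ 4·3 ≡ 5.
  x = λ² - 2 - 2 = 25 - 4 ≡ 0; y = λ·(2 - 0) - 6 ≡ 4. → (0, 4)
3G: (0, 4) + (2, 6). λ = (6 - 4)/(2 - 0) ≡ 2/2 mod 7. 2⁻¹ ≡ 4 (mod 7) since 2·4 = 8 ≡ 1, so λ ≡ 1.
  x = λ² - 0 - 2 = 1 - 2 ≡ 6; y = λ·(0 - 6) - 4 ≡ 4. → (6, 4)
4G: (6, 4) + (2, 6). λ = (6 - 4)/(2 - 6) ≡ 2/3 mod 7. 3⁻¹ ≡ 5 (mod 7), so λ ≡ 3.
  x = λ² - 6 - 2 = 9 - 8 ≡ 1; y = λ·(6 - 1) - 4 ≡ 4. → (1, 4)
5G: (1, 4) + (2, 6). λ = (6 - 4)/(2 - 1) ≡ 2/1 mod 7. 1⁻¹ ≡ 1 (mod 7), so λ ≡ 2.
  x = λ² - 1 - 2 = 4 - 3 ≡ 1; y = λ·(1 - 1) - 4 ≡ 3. → (1, 3)
6G: (1, 3) + (2, 6). λ = (6 - 3)/(2 - 1) ≡ 3/1 mod 7. 1⁻¹ ≡ 1 (mod 7) since 1·1 = 1 ≡ 1, so λ ≡ 3.
  x = λ² - 1 - 2 = 9 - 3 ≡ 6; y = λ·(1 - 6) - 3 ≡ 3. → (6, 3)
7G: (6, 3) + (2, 6). λ = (6 - 3)/(2 - 6) ≡ 3/3 mod 7. 3⁻¹ ≡ 5 (mod 7), so λ ≡ 1.
  x = λ² - 6 - 2 = 1 - 8 ≡ 0; y = λ·(6 - 0) - 3 ≡ 3. → (0, 3)

(0, 3)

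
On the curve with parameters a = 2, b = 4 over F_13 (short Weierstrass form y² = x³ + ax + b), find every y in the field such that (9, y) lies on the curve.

x³ + 2x + 4 = 751 ≡ 10 (mod 13).
Square roots of 10 mod 13: 6 and 7 (since 6² = 36 ≡ 10).

6, 7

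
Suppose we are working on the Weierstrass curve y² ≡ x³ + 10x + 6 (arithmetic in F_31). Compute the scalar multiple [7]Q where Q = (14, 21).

Double-and-add on 7 = (111)₂. Start with Q = (14, 21) for the leading 1-bit.
double: tangent at (14, 21): λ = (3·14² + 10)/(2·21) ≡ 9/11. 11⁻¹ ≡ 17 (mod 31), so λ ≡ 9·17 ≡ 29.
  x = λ² - 14 - 14 = 841 - 28 ≡ 7; y = λ·(14 - 7) - 21 ≡ 27. → (7, 27)
add Q: (7, 27) + (14, 21). λ = (21 - 27)/(14 - 7) ≡ 25/7 mod 31. 7⁻¹ ≡ 9 (mod 31), so λ ≡ 8.
  x = λ² - 7 - 14 = 64 - 21 ≡ 12; y = λ·(7 - 12) - 27 ≡ 26. → (12, 26)
double: tangent at (12, 26): λ = (3·12² + 10)/(2·26) ≡ 8/21. 21⁻¹ ≡ 3 (mod 31) since 21·3 = 63 ≡ 1, so λ ≡ 8·3 ≡ 24.
  x = λ² - 12 - 12 = 576 - 24 ≡ 25; y = λ·(12 - 25) - 26 ≡ 3. → (25, 3)
add Q: (25, 3) + (14, 21). λ = (21 - 3)/(14 - 25) ≡ 18/20 mod 31. 20⁻¹ ≡ 14 (mod 31), so λ ≡ 4.
  x = λ² - 25 - 14 = 16 - 39 ≡ 8; y = λ·(25 - 8) - 3 ≡ 3. → (8, 3)

(8, 3)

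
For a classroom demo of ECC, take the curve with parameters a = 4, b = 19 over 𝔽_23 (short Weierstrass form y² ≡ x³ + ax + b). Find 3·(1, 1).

(18, 14)

Write Q = (1, 1).
Repeated addition: build up to 3Q.
2Q: tangent at (1, 1): λ = (3·1² + 4)/(2·1) ≡ 7/2. 2⁻¹ ≡ 12 (mod 23), so λ ≡ 7·12 ≡ 15.
  x = λ² - 1 - 1 = 225 - 2 ≡ 16; y = λ·(1 - 16) - 1 ≡ 4. → (16, 4)
3Q: (16, 4) + (1, 1). λ = (1 - 4)/(1 - 16) ≡ 20/8 mod 23. 8⁻¹ ≡ 3 (mod 23) since 8·3 = 24 ≡ 1, so λ ≡ 14.
  x = λ² - 16 - 1 = 196 - 17 ≡ 18; y = λ·(16 - 18) - 4 ≡ 14. → (18, 14)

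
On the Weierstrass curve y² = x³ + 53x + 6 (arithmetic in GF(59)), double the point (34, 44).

(19, 54)

tangent at (34, 44): λ = (3·34² + 53)/(2·44) ≡ 40/29. 29⁻¹ ≡ 57 (mod 59) since 29·57 = 1653 ≡ 1, so λ ≡ 40·57 ≡ 38.
  x = λ² - 34 - 34 = 1444 - 68 ≡ 19; y = λ·(34 - 19) - 44 ≡ 54. → (19, 54)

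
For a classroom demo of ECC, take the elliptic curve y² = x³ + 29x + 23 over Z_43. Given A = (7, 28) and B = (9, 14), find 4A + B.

First 4A:
Double-and-add on 4 = (100)₂. Start with A = (7, 28) for the leading 1-bit.
double: tangent at (7, 28): λ = (3·7² + 29)/(2·28) ≡ 4/13. 13⁻¹ ≡ 10 (mod 43), so λ ≡ 4·10 ≡ 40.
  x = λ² - 7 - 7 = 1600 - 14 ≡ 38; y = λ·(7 - 38) - 28 ≡ 22. → (38, 22)
double: tangent at (38, 22): λ = (3·38² + 29)/(2·22) ≡ 18/1. 1⁻¹ ≡ 1 (mod 43), so λ ≡ 18·1 ≡ 18.
  x = λ² - 38 - 38 = 324 - 76 ≡ 33; y = λ·(38 - 33) - 22 ≡ 25. → (33, 25)
4A = (33, 25).
Finally 4A + B:
(33, 25) + (9, 14). λ = (14 - 25)/(9 - 33) ≡ 32/19 mod 43. 19⁻¹ ≡ 34 (mod 43) since 19·34 = 646 ≡ 1, so λ ≡ 13.
  x = λ² - 33 - 9 = 169 - 42 ≡ 41; y = λ·(33 - 41) - 25 ≡ 0. → (41, 0)

(41, 0)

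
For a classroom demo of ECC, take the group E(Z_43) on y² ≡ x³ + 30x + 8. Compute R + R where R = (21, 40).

tangent at (21, 40): λ = (3·21² + 30)/(2·40) ≡ 20/37. 37⁻¹ ≡ 7 (mod 43), so λ ≡ 20·7 ≡ 11.
  x = λ² - 21 - 21 = 121 - 42 ≡ 36; y = λ·(21 - 36) - 40 ≡ 10. → (36, 10)

(36, 10)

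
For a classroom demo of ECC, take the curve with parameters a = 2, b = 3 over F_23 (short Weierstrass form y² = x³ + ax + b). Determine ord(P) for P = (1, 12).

2P: tangent at (1, 12): λ = (3·1² + 2)/(2·12) ≡ 5/1. 1⁻¹ ≡ 1 (mod 23) since 1·1 = 1 ≡ 1, so λ ≡ 5·1 ≡ 5.
  x = λ² - 1 - 1 = 25 - 2 ≡ 0; y = λ·(1 - 0) - 12 ≡ 16. → (0, 16)
3P: (0, 16) + (1, 12). λ = (12 - 16)/(1 - 0) ≡ 19/1 mod 23. 1⁻¹ ≡ 1 (mod 23), so λ ≡ 19.
  x = λ² - 0 - 1 = 361 - 1 ≡ 15; y = λ·(0 - 15) - 16 ≡ 21. → (15, 21)
4P: (15, 21) + (1, 12). λ = (12 - 21)/(1 - 15) ≡ 14/9 mod 23. 9⁻¹ ≡ 18 (mod 23), so λ ≡ 22.
  x = λ² - 15 - 1 = 484 - 16 ≡ 8; y = λ·(15 - 8) - 21 ≡ 18. → (8, 18)
5P: (8, 18) + (1, 12). λ = (12 - 18)/(1 - 8) ≡ 17/16 mod 23. 16⁻¹ ≡ 13 (mod 23), so λ ≡ 14.
  x = λ² - 8 - 1 = 196 - 9 ≡ 3; y = λ·(8 - 3) - 18 ≡ 6. → (3, 6)
6P: (3, 6) + (1, 12). λ = (12 - 6)/(1 - 3) ≡ 6/21 mod 23. 21⁻¹ ≡ 11 (mod 23), so λ ≡ 20.
  x = λ² - 3 - 1 = 400 - 4 ≡ 5; y = λ·(3 - 5) - 6 ≡ 0. → (5, 0)
7P: (5, 0) + (1, 12). λ = (12 - 0)/(1 - 5) ≡ 12/19 mod 23. 19⁻¹ ≡ 17 (mod 23), so λ ≡ 20.
  x = λ² - 5 - 1 = 400 - 6 ≡ 3; y = λ·(5 - 3) - 0 ≡ 17. → (3, 17)
8P: (3, 17) + (1, 12). λ = (12 - 17)/(1 - 3) ≡ 18/21 mod 23. 21⁻¹ ≡ 11 (mod 23), so λ ≡ 14.
  x = λ² - 3 - 1 = 196 - 4 ≡ 8; y = λ·(3 - 8) - 17 ≡ 5. → (8, 5)
9P: (8, 5) + (1, 12). λ = (12 - 5)/(1 - 8) ≡ 7/16 mod 23. 16⁻¹ ≡ 13 (mod 23), so λ ≡ 22.
  x = λ² - 8 - 1 = 484 - 9 ≡ 15; y = λ·(8 - 15) - 5 ≡ 2. → (15, 2)
10P: (15, 2) + (1, 12). λ = (12 - 2)/(1 - 15) ≡ 10/9 mod 23. 9⁻¹ ≡ 18 (mod 23), so λ ≡ 19.
  x = λ² - 15 - 1 = 361 - 16 ≡ 0; y = λ·(15 - 0) - 2 ≡ 7. → (0, 7)
11P: (0, 7) + (1, 12). λ = (12 - 7)/(1 - 0) ≡ 5/1 mod 23. 1⁻¹ ≡ 1 (mod 23) since 1·1 = 1 ≡ 1, so λ ≡ 5.
  x = λ² - 0 - 1 = 25 - 1 ≡ 1; y = λ·(0 - 1) - 7 ≡ 11. → (1, 11)
12P: (1, 11) + (1, 12): same x and y₁ ≡ -y₂, so the sum is ∞.
12P = ∞, so the order is 12.

12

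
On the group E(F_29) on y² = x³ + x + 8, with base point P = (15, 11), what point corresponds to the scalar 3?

Repeated addition: build up to 3P.
2P: tangent at (15, 11): λ = (3·15² + 1)/(2·11) ≡ 9/22. 22⁻¹ ≡ 4 (mod 29) since 22·4 = 88 ≡ 1, so λ ≡ 9·4 ≡ 7.
  x = λ² - 15 - 15 = 49 - 30 ≡ 19; y = λ·(15 - 19) - 11 ≡ 19. → (19, 19)
3P: (19, 19) + (15, 11). λ = (11 - 19)/(15 - 19) ≡ 21/25 mod 29. 25⁻¹ ≡ 7 (mod 29) since 25·7 = 175 ≡ 1, so λ ≡ 2.
  x = λ² - 19 - 15 = 4 - 34 ≡ 28; y = λ·(19 - 28) - 19 ≡ 21. → (28, 21)

(28, 21)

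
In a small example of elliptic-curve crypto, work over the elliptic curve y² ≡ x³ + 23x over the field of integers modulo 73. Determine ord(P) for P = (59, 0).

2P: (59, 0) + (59, 0): same x and y₁ ≡ -y₂, so the sum is O.
2P = O, so the order is 2.

2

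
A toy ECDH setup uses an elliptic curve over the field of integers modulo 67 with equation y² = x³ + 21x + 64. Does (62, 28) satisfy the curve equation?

no

y² = 28² ≡ 47; x³ + 21x + 64 = 239694 ≡ 35 (mod 67). 47 ≠ 35.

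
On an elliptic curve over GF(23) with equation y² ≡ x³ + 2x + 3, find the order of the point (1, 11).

12

2P: tangent at (1, 11): λ = (3·1² + 2)/(2·11) ≡ 5/22. 22⁻¹ ≡ 22 (mod 23) since 22·22 = 484 ≡ 1, so λ ≡ 5·22 ≡ 18.
  x = λ² - 1 - 1 = 324 - 2 ≡ 0; y = λ·(1 - 0) - 11 ≡ 7. → (0, 7)
3P: (0, 7) + (1, 11). λ = (11 - 7)/(1 - 0) ≡ 4/1 mod 23. 1⁻¹ ≡ 1 (mod 23), so λ ≡ 4.
  x = λ² - 0 - 1 = 16 - 1 ≡ 15; y = λ·(0 - 15) - 7 ≡ 2. → (15, 2)
4P: (15, 2) + (1, 11). λ = (11 - 2)/(1 - 15) ≡ 9/9 mod 23. 9⁻¹ ≡ 18 (mod 23) since 9·18 = 162 ≡ 1, so λ ≡ 1.
  x = λ² - 15 - 1 = 1 - 16 ≡ 8; y = λ·(15 - 8) - 2 ≡ 5. → (8, 5)
5P: (8, 5) + (1, 11). λ = (11 - 5)/(1 - 8) ≡ 6/16 mod 23. 16⁻¹ ≡ 13 (mod 23) since 16·13 = 208 ≡ 1, so λ ≡ 9.
  x = λ² - 8 - 1 = 81 - 9 ≡ 3; y = λ·(8 - 3) - 5 ≡ 17. → (3, 17)
6P: (3, 17) + (1, 11). λ = (11 - 17)/(1 - 3) ≡ 17/21 mod 23. 21⁻¹ ≡ 11 (mod 23), so λ ≡ 3.
  x = λ² - 3 - 1 = 9 - 4 ≡ 5; y = λ·(3 - 5) - 17 ≡ 0. → (5, 0)
7P: (5, 0) + (1, 11). λ = (11 - 0)/(1 - 5) ≡ 11/19 mod 23. 19⁻¹ ≡ 17 (mod 23) since 19·17 = 323 ≡ 1, so λ ≡ 3.
  x = λ² - 5 - 1 = 9 - 6 ≡ 3; y = λ·(5 - 3) - 0 ≡ 6. → (3, 6)
8P: (3, 6) + (1, 11). λ = (11 - 6)/(1 - 3) ≡ 5/21 mod 23. 21⁻¹ ≡ 11 (mod 23) since 21·11 = 231 ≡ 1, so λ ≡ 9.
  x = λ² - 3 - 1 = 81 - 4 ≡ 8; y = λ·(3 - 8) - 6 ≡ 18. → (8, 18)
9P: (8, 18) + (1, 11). λ = (11 - 18)/(1 - 8) ≡ 16/16 mod 23. 16⁻¹ ≡ 13 (mod 23), so λ ≡ 1.
  x = λ² - 8 - 1 = 1 - 9 ≡ 15; y = λ·(8 - 15) - 18 ≡ 21. → (15, 21)
10P: (15, 21) + (1, 11). λ = (11 - 21)/(1 - 15) ≡ 13/9 mod 23. 9⁻¹ ≡ 18 (mod 23), so λ ≡ 4.
  x = λ² - 15 - 1 = 16 - 16 ≡ 0; y = λ·(15 - 0) - 21 ≡ 16. → (0, 16)
11P: (0, 16) + (1, 11). λ = (11 - 16)/(1 - 0) ≡ 18/1 mod 23. 1⁻¹ ≡ 1 (mod 23), so λ ≡ 18.
  x = λ² - 0 - 1 = 324 - 1 ≡ 1; y = λ·(0 - 1) - 16 ≡ 12. → (1, 12)
12P: (1, 12) + (1, 11): same x and y₁ ≡ -y₂, so the sum is the point at infinity.
12P = the point at infinity, so the order is 12.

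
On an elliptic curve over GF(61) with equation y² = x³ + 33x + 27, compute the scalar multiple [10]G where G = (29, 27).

Double-and-add on 10 = (1010)₂. Start with G = (29, 27) for the leading 1-bit.
double: tangent at (29, 27): λ = (3·29² + 33)/(2·27) ≡ 55/54. 54⁻¹ ≡ 26 (mod 61), so λ ≡ 55·26 ≡ 27.
  x = λ² - 29 - 29 = 729 - 58 ≡ 0; y = λ·(29 - 0) - 27 ≡ 24. → (0, 24)
double: tangent at (0, 24): λ = (3·0² + 33)/(2·24) ≡ 33/48. 48⁻¹ ≡ 14 (mod 61) since 48·14 = 672 ≡ 1, so λ ≡ 33·14 ≡ 35.
  x = λ² - 0 - 0 = 1225 - 0 ≡ 5; y = λ·(0 - 5) - 24 ≡ 45. → (5, 45)
add G: (5, 45) + (29, 27). λ = (27 - 45)/(29 - 5) ≡ 43/24 mod 61. 24⁻¹ ≡ 28 (mod 61), so λ ≡ 45.
  x = λ² - 5 - 29 = 2025 - 34 ≡ 39; y = λ·(5 - 39) - 45 ≡ 11. → (39, 11)
double: tangent at (39, 11): λ = (3·39² + 33)/(2·11) ≡ 21/22. 22⁻¹ ≡ 25 (mod 61) since 22·25 = 550 ≡ 1, so λ ≡ 21·25 ≡ 37.
  x = λ² - 39 - 39 = 1369 - 78 ≡ 10; y = λ·(39 - 10) - 11 ≡ 25. → (10, 25)

(10, 25)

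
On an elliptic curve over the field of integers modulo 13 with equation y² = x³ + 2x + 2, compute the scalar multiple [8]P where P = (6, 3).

(2, 12)

Double-and-add on 8 = (1000)₂. Start with P = (6, 3) for the leading 1-bit.
double: tangent at (6, 3): λ = (3·6² + 2)/(2·3) ≡ 6/6. 6⁻¹ ≡ 11 (mod 13) since 6·11 = 66 ≡ 1, so λ ≡ 6·11 ≡ 1.
  x = λ² - 6 - 6 = 1 - 12 ≡ 2; y = λ·(6 - 2) - 3 ≡ 1. → (2, 1)
double: tangent at (2, 1): λ = (3·2² + 2)/(2·1) ≡ 1/2. 2⁻¹ ≡ 7 (mod 13), so λ ≡ 1·7 ≡ 7.
  x = λ² - 2 - 2 = 49 - 4 ≡ 6; y = λ·(2 - 6) - 1 ≡ 10. → (6, 10)
double: tangent at (6, 10): λ = (3·6² + 2)/(2·10) ≡ 6/7. 7⁻¹ ≡ 2 (mod 13), so λ ≡ 6·2 ≡ 12.
  x = λ² - 6 - 6 = 144 - 12 ≡ 2; y = λ·(6 - 2) - 10 ≡ 12. → (2, 12)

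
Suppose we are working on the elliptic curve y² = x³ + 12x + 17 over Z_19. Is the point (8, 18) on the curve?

no

y² = 18² ≡ 1; x³ + 12x + 17 = 625 ≡ 17 (mod 19). 1 ≠ 17.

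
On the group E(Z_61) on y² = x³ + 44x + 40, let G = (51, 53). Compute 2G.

(40, 46)

tangent at (51, 53): λ = (3·51² + 44)/(2·53) ≡ 39/45. 45⁻¹ ≡ 19 (mod 61), so λ ≡ 39·19 ≡ 9.
  x = λ² - 51 - 51 = 81 - 102 ≡ 40; y = λ·(51 - 40) - 53 ≡ 46. → (40, 46)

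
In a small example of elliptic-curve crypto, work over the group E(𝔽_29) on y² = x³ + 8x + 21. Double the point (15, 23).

(4, 1)

tangent at (15, 23): λ = (3·15² + 8)/(2·23) ≡ 16/17. 17⁻¹ ≡ 12 (mod 29) since 17·12 = 204 ≡ 1, so λ ≡ 16·12 ≡ 18.
  x = λ² - 15 - 15 = 324 - 30 ≡ 4; y = λ·(15 - 4) - 23 ≡ 1. → (4, 1)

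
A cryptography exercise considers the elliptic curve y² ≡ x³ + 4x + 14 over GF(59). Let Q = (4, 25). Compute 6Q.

(42, 44)

Repeated addition: build up to 6Q.
2Q: tangent at (4, 25): λ = (3·4² + 4)/(2·25) ≡ 52/50. 50⁻¹ ≡ 13 (mod 59), so λ ≡ 52·13 ≡ 27.
  x = λ² - 4 - 4 = 729 - 8 ≡ 13; y = λ·(4 - 13) - 25 ≡ 27. → (13, 27)
3Q: (13, 27) + (4, 25). λ = (25 - 27)/(4 - 13) ≡ 57/50 mod 59. 50⁻¹ ≡ 13 (mod 59), so λ ≡ 33.
  x = λ² - 13 - 4 = 1089 - 17 ≡ 10; y = λ·(13 - 10) - 27 ≡ 13. → (10, 13)
4Q: (10, 13) + (4, 25). λ = (25 - 13)/(4 - 10) ≡ 12/53 mod 59. 53⁻¹ ≡ 49 (mod 59), so λ ≡ 57.
  x = λ² - 10 - 4 = 3249 - 14 ≡ 49; y = λ·(10 - 49) - 13 ≡ 6. → (49, 6)
5Q: (49, 6) + (4, 25). λ = (25 - 6)/(4 - 49) ≡ 19/14 mod 59. 14⁻¹ ≡ 38 (mod 59), so λ ≡ 14.
  x = λ² - 49 - 4 = 196 - 53 ≡ 25; y = λ·(49 - 25) - 6 ≡ 35. → (25, 35)
6Q: (25, 35) + (4, 25). λ = (25 - 35)/(4 - 25) ≡ 49/38 mod 59. 38⁻¹ ≡ 14 (mod 59) since 38·14 = 532 ≡ 1, so λ ≡ 37.
  x = λ² - 25 - 4 = 1369 - 29 ≡ 42; y = λ·(25 - 42) - 35 ≡ 44. → (42, 44)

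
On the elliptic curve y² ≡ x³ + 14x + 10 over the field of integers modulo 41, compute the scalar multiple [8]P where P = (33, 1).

Repeated addition: build up to 8P.
2P: tangent at (33, 1): λ = (3·33² + 14)/(2·1) ≡ 1/2. 2⁻¹ ≡ 21 (mod 41), so λ ≡ 1·21 ≡ 21.
  x = λ² - 33 - 33 = 441 - 66 ≡ 6; y = λ·(33 - 6) - 1 ≡ 33. → (6, 33)
3P: (6, 33) + (33, 1). λ = (1 - 33)/(33 - 6) ≡ 9/27 mod 41. 27⁻¹ ≡ 38 (mod 41), so λ ≡ 14.
  x = λ² - 6 - 33 = 196 - 39 ≡ 34; y = λ·(6 - 34) - 33 ≡ 26. → (34, 26)
4P: (34, 26) + (33, 1). λ = (1 - 26)/(33 - 34) ≡ 16/40 mod 41. 40⁻¹ ≡ 40 (mod 41), so λ ≡ 25.
  x = λ² - 34 - 33 = 625 - 67 ≡ 25; y = λ·(34 - 25) - 26 ≡ 35. → (25, 35)
5P: (25, 35) + (33, 1). λ = (1 - 35)/(33 - 25) ≡ 7/8 mod 41. 8⁻¹ ≡ 36 (mod 41) since 8·36 = 288 ≡ 1, so λ ≡ 6.
  x = λ² - 25 - 33 = 36 - 58 ≡ 19; y = λ·(25 - 19) - 35 ≡ 1. → (19, 1)
6P: (19, 1) + (33, 1). λ = (1 - 1)/(33 - 19) ≡ 0/14 mod 41. 14⁻¹ ≡ 3 (mod 41) since 14·3 = 42 ≡ 1, so λ ≡ 0.
  x = λ² - 19 - 33 = 0 - 52 ≡ 30; y = λ·(19 - 30) - 1 ≡ 40. → (30, 40)
7P: (30, 40) + (33, 1). λ = (1 - 40)/(33 - 30) ≡ 2/3 mod 41. 3⁻¹ ≡ 14 (mod 41), so λ ≡ 28.
  x = λ² - 30 - 33 = 784 - 63 ≡ 24; y = λ·(30 - 24) - 40 ≡ 5. → (24, 5)
8P: (24, 5) + (33, 1). λ = (1 - 5)/(33 - 24) ≡ 37/9 mod 41. 9⁻¹ ≡ 32 (mod 41), so λ ≡ 36.
  x = λ² - 24 - 33 = 1296 - 57 ≡ 9; y = λ·(24 - 9) - 5 ≡ 2. → (9, 2)

(9, 2)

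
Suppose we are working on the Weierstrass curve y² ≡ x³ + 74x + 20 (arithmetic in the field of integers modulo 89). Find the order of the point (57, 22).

9

2P: tangent at (57, 22): λ = (3·57² + 74)/(2·22) ≡ 31/44. 44⁻¹ ≡ 87 (mod 89) since 44·87 = 3828 ≡ 1, so λ ≡ 31·87 ≡ 27.
  x = λ² - 57 - 57 = 729 - 114 ≡ 81; y = λ·(57 - 81) - 22 ≡ 42. → (81, 42)
3P: (81, 42) + (57, 22). λ = (22 - 42)/(57 - 81) ≡ 69/65 mod 89. 65⁻¹ ≡ 63 (mod 89), so λ ≡ 75.
  x = λ² - 81 - 57 = 5625 - 138 ≡ 58; y = λ·(81 - 58) - 42 ≡ 81. → (58, 81)
4P: (58, 81) + (57, 22). λ = (22 - 81)/(57 - 58) ≡ 30/88 mod 89. 88⁻¹ ≡ 88 (mod 89) since 88·88 = 7744 ≡ 1, so λ ≡ 59.
  x = λ² - 58 - 57 = 3481 - 115 ≡ 73; y = λ·(58 - 73) - 81 ≡ 13. → (73, 13)
5P: (73, 13) + (57, 22). λ = (22 - 13)/(57 - 73) ≡ 9/73 mod 89. 73⁻¹ ≡ 50 (mod 89), so λ ≡ 5.
  x = λ² - 73 - 57 = 25 - 130 ≡ 73; y = λ·(73 - 73) - 13 ≡ 76. → (73, 76)
6P: (73, 76) + (57, 22). λ = (22 - 76)/(57 - 73) ≡ 35/73 mod 89. 73⁻¹ ≡ 50 (mod 89), so λ ≡ 59.
  x = λ² - 73 - 57 = 3481 - 130 ≡ 58; y = λ·(73 - 58) - 76 ≡ 8. → (58, 8)
7P: (58, 8) + (57, 22). λ = (22 - 8)/(57 - 58) ≡ 14/88 mod 89. 88⁻¹ ≡ 88 (mod 89), so λ ≡ 75.
  x = λ² - 58 - 57 = 5625 - 115 ≡ 81; y = λ·(58 - 81) - 8 ≡ 47. → (81, 47)
8P: (81, 47) + (57, 22). λ = (22 - 47)/(57 - 81) ≡ 64/65 mod 89. 65⁻¹ ≡ 63 (mod 89) since 65·63 = 4095 ≡ 1, so λ ≡ 27.
  x = λ² - 81 - 57 = 729 - 138 ≡ 57; y = λ·(81 - 57) - 47 ≡ 67. → (57, 67)
9P: (57, 67) + (57, 22): same x and y₁ ≡ -y₂, so the sum is 𝒪.
9P = 𝒪, so the order is 9.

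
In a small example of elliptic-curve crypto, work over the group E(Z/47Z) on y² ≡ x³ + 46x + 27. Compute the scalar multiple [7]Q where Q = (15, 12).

Double-and-add on 7 = (111)₂. Start with Q = (15, 12) for the leading 1-bit.
double: tangent at (15, 12): λ = (3·15² + 46)/(2·12) ≡ 16/24. 24⁻¹ ≡ 2 (mod 47) since 24·2 = 48 ≡ 1, so λ ≡ 16·2 ≡ 32.
  x = λ² - 15 - 15 = 1024 - 30 ≡ 7; y = λ·(15 - 7) - 12 ≡ 9. → (7, 9)
add Q: (7, 9) + (15, 12). λ = (12 - 9)/(15 - 7) ≡ 3/8 mod 47. 8⁻¹ ≡ 6 (mod 47), so λ ≡ 18.
  x = λ² - 7 - 15 = 324 - 22 ≡ 20; y = λ·(7 - 20) - 9 ≡ 39. → (20, 39)
double: tangent at (20, 39): λ = (3·20² + 46)/(2·39) ≡ 24/31. 31⁻¹ ≡ 44 (mod 47) since 31·44 = 1364 ≡ 1, so λ ≡ 24·44 ≡ 22.
  x = λ² - 20 - 20 = 484 - 40 ≡ 21; y = λ·(20 - 21) - 39 ≡ 33. → (21, 33)
add Q: (21, 33) + (15, 12). λ = (12 - 33)/(15 - 21) ≡ 26/41 mod 47. 41⁻¹ ≡ 39 (mod 47) since 41·39 = 1599 ≡ 1, so λ ≡ 27.
  x = λ² - 21 - 15 = 729 - 36 ≡ 35; y = λ·(21 - 35) - 33 ≡ 12. → (35, 12)

(35, 12)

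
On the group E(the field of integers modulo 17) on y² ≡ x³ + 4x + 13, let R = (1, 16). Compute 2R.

(6, 10)

tangent at (1, 16): λ = (3·1² + 4)/(2·16) ≡ 7/15. 15⁻¹ ≡ 8 (mod 17) since 15·8 = 120 ≡ 1, so λ ≡ 7·8 ≡ 5.
  x = λ² - 1 - 1 = 25 - 2 ≡ 6; y = λ·(1 - 6) - 16 ≡ 10. → (6, 10)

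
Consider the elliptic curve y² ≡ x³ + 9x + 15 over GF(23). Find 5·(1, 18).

(1, 18)

Write Q = (1, 18).
Repeated addition: build up to 5Q.
2Q: tangent at (1, 18): λ = (3·1² + 9)/(2·18) ≡ 12/13. 13⁻¹ ≡ 16 (mod 23) since 13·16 = 208 ≡ 1, so λ ≡ 12·16 ≡ 8.
  x = λ² - 1 - 1 = 64 - 2 ≡ 16; y = λ·(1 - 16) - 18 ≡ 0. → (16, 0)
3Q: (16, 0) + (1, 18). λ = (18 - 0)/(1 - 16) ≡ 18/8 mod 23. 8⁻¹ ≡ 3 (mod 23), so λ ≡ 8.
  x = λ² - 16 - 1 = 64 - 17 ≡ 1; y = λ·(16 - 1) - 0 ≡ 5. → (1, 5)
4Q: (1, 5) + (1, 18): same x and y₁ ≡ -y₂, so the sum is ∞.
5Q: ∞ + (1, 18) = (1, 18) (identity).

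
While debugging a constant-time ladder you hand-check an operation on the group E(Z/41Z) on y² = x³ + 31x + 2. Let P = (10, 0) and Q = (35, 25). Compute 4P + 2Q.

(2, 20)

First 4P:
Double-and-add on 4 = (100)₂. Start with P = (10, 0) for the leading 1-bit.
double: (10, 0) + (10, 0): same x and y₁ ≡ -y₂, so the sum is O.
double: O + O = O (identity).
4P = O.
Next 2Q:
Repeated addition: build up to 2Q.
2Q: tangent at (35, 25): λ = (3·35² + 31)/(2·25) ≡ 16/9. 9⁻¹ ≡ 32 (mod 41), so λ ≡ 16·32 ≡ 20.
  x = λ² - 35 - 35 = 400 - 70 ≡ 2; y = λ·(35 - 2) - 25 ≡ 20. → (2, 20)
2Q = (2, 20).
Finally 4P + 2Q:
O + (2, 20) = (2, 20) (identity).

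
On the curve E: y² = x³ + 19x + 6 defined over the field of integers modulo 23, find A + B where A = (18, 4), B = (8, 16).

(15, 20)

(18, 4) + (8, 16). λ = (16 - 4)/(8 - 18) ≡ 12/13 mod 23. 13⁻¹ ≡ 16 (mod 23), so λ ≡ 8.
  x = λ² - 18 - 8 = 64 - 26 ≡ 15; y = λ·(18 - 15) - 4 ≡ 20. → (15, 20)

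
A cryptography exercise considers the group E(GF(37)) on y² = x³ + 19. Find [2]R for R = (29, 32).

tangent at (29, 32): λ = (3·29² + 0)/(2·32) ≡ 7/27. 27⁻¹ ≡ 11 (mod 37), so λ ≡ 7·11 ≡ 3.
  x = λ² - 29 - 29 = 9 - 58 ≡ 25; y = λ·(29 - 25) - 32 ≡ 17. → (25, 17)

(25, 17)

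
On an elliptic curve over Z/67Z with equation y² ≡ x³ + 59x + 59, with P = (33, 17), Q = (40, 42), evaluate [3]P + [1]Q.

First 3P:
Repeated addition: build up to 3P.
2P: tangent at (33, 17): λ = (3·33² + 59)/(2·17) ≡ 43/34. 34⁻¹ ≡ 2 (mod 67) since 34·2 = 68 ≡ 1, so λ ≡ 43·2 ≡ 19.
  x = λ² - 33 - 33 = 361 - 66 ≡ 27; y = λ·(33 - 27) - 17 ≡ 30. → (27, 30)
3P: (27, 30) + (33, 17). λ = (17 - 30)/(33 - 27) ≡ 54/6 mod 67. 6⁻¹ ≡ 56 (mod 67), so λ ≡ 9.
  x = λ² - 27 - 33 = 81 - 60 ≡ 21; y = λ·(27 - 21) - 30 ≡ 24. → (21, 24)
3P = (21, 24).
Finally 3P + Q:
(21, 24) + (40, 42). λ = (42 - 24)/(40 - 21) ≡ 18/19 mod 67. 19⁻¹ ≡ 60 (mod 67), so λ ≡ 8.
  x = λ² - 21 - 40 = 64 - 61 ≡ 3; y = λ·(21 - 3) - 24 ≡ 53. → (3, 53)

(3, 53)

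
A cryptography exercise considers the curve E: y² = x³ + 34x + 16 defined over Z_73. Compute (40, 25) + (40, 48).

The two points share x = 40 and their y-coordinates satisfy 25 + 48 ≡ 0 (mod 73), so they are inverses. Their sum is ∞.

O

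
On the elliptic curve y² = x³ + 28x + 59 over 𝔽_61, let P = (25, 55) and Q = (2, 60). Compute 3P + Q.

(47, 20)

First 3P:
Repeated addition: build up to 3P.
2P: tangent at (25, 55): λ = (3·25² + 28)/(2·55) ≡ 12/49. 49⁻¹ ≡ 5 (mod 61) since 49·5 = 245 ≡ 1, so λ ≡ 12·5 ≡ 60.
  x = λ² - 25 - 25 = 3600 - 50 ≡ 12; y = λ·(25 - 12) - 55 ≡ 54. → (12, 54)
3P: (12, 54) + (25, 55). λ = (55 - 54)/(25 - 12) ≡ 1/13 mod 61. 13⁻¹ ≡ 47 (mod 61), so λ ≡ 47.
  x = λ² - 12 - 25 = 2209 - 37 ≡ 37; y = λ·(12 - 37) - 54 ≡ 52. → (37, 52)
3P = (37, 52).
Finally 3P + Q:
(37, 52) + (2, 60). λ = (60 - 52)/(2 - 37) ≡ 8/26 mod 61. 26⁻¹ ≡ 54 (mod 61), so λ ≡ 5.
  x = λ² - 37 - 2 = 25 - 39 ≡ 47; y = λ·(37 - 47) - 52 ≡ 20. → (47, 20)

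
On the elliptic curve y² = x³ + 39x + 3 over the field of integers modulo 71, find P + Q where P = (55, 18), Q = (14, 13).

(55, 18) + (14, 13). λ = (13 - 18)/(14 - 55) ≡ 66/30 mod 71. 30⁻¹ ≡ 45 (mod 71) since 30·45 = 1350 ≡ 1, so λ ≡ 59.
  x = λ² - 55 - 14 = 3481 - 69 ≡ 4; y = λ·(55 - 4) - 18 ≡ 9. → (4, 9)

(4, 9)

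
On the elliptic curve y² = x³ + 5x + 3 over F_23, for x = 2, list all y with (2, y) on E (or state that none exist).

x³ + 5x + 3 = 21 ≡ 21 (mod 23).
21 is a non-residue mod 23; no y exists.

none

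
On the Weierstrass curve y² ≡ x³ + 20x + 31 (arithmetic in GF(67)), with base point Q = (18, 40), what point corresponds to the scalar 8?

(12, 49)

Repeated addition: build up to 8Q.
2Q: tangent at (18, 40): λ = (3·18² + 20)/(2·40) ≡ 54/13. 13⁻¹ ≡ 31 (mod 67), so λ ≡ 54·31 ≡ 66.
  x = λ² - 18 - 18 = 4356 - 36 ≡ 32; y = λ·(18 - 32) - 40 ≡ 41. → (32, 41)
3Q: (32, 41) + (18, 40). λ = (40 - 41)/(18 - 32) ≡ 66/53 mod 67. 53⁻¹ ≡ 43 (mod 67) since 53·43 = 2279 ≡ 1, so λ ≡ 24.
  x = λ² - 32 - 18 = 576 - 50 ≡ 57; y = λ·(32 - 57) - 41 ≡ 29. → (57, 29)
4Q: (57, 29) + (18, 40). λ = (40 - 29)/(18 - 57) ≡ 11/28 mod 67. 28⁻¹ ≡ 12 (mod 67), so λ ≡ 65.
  x = λ² - 57 - 18 = 4225 - 75 ≡ 63; y = λ·(57 - 63) - 29 ≡ 50. → (63, 50)
5Q: (63, 50) + (18, 40). λ = (40 - 50)/(18 - 63) ≡ 57/22 mod 67. 22⁻¹ ≡ 64 (mod 67) since 22·64 = 1408 ≡ 1, so λ ≡ 30.
  x = λ² - 63 - 18 = 900 - 81 ≡ 15; y = λ·(63 - 15) - 50 ≡ 50. → (15, 50)
6Q: (15, 50) + (18, 40). λ = (40 - 50)/(18 - 15) ≡ 57/3 mod 67. 3⁻¹ ≡ 45 (mod 67), so λ ≡ 19.
  x = λ² - 15 - 18 = 361 - 33 ≡ 60; y = λ·(15 - 60) - 50 ≡ 33. → (60, 33)
7Q: (60, 33) + (18, 40). λ = (40 - 33)/(18 - 60) ≡ 7/25 mod 67. 25⁻¹ ≡ 59 (mod 67), so λ ≡ 11.
  x = λ² - 60 - 18 = 121 - 78 ≡ 43; y = λ·(60 - 43) - 33 ≡ 20. → (43, 20)
8Q: (43, 20) + (18, 40). λ = (40 - 20)/(18 - 43) ≡ 20/42 mod 67. 42⁻¹ ≡ 8 (mod 67) since 42·8 = 336 ≡ 1, so λ ≡ 26.
  x = λ² - 43 - 18 = 676 - 61 ≡ 12; y = λ·(43 - 12) - 20 ≡ 49. → (12, 49)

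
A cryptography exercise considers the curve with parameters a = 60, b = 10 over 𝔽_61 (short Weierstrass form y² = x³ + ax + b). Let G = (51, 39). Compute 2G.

tangent at (51, 39): λ = (3·51² + 60)/(2·39) ≡ 55/17. 17⁻¹ ≡ 18 (mod 61) since 17·18 = 306 ≡ 1, so λ ≡ 55·18 ≡ 14.
  x = λ² - 51 - 51 = 196 - 102 ≡ 33; y = λ·(51 - 33) - 39 ≡ 30. → (33, 30)

(33, 30)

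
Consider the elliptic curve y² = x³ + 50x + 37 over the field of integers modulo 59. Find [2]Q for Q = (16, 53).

tangent at (16, 53): λ = (3·16² + 50)/(2·53) ≡ 51/47. 47⁻¹ ≡ 54 (mod 59), so λ ≡ 51·54 ≡ 40.
  x = λ² - 16 - 16 = 1600 - 32 ≡ 34; y = λ·(16 - 34) - 53 ≡ 53. → (34, 53)

(34, 53)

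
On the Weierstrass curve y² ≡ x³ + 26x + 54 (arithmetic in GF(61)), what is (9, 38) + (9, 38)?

(39, 34)

tangent at (9, 38): λ = (3·9² + 26)/(2·38) ≡ 25/15. 15⁻¹ ≡ 57 (mod 61) since 15·57 = 855 ≡ 1, so λ ≡ 25·57 ≡ 22.
  x = λ² - 9 - 9 = 484 - 18 ≡ 39; y = λ·(9 - 39) - 38 ≡ 34. → (39, 34)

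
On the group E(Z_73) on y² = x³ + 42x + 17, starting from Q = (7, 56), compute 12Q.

(40, 56)

Double-and-add on 12 = (1100)₂. Start with Q = (7, 56) for the leading 1-bit.
double: tangent at (7, 56): λ = (3·7² + 42)/(2·56) ≡ 43/39. 39⁻¹ ≡ 15 (mod 73), so λ ≡ 43·15 ≡ 61.
  x = λ² - 7 - 7 = 3721 - 14 ≡ 57; y = λ·(7 - 57) - 56 ≡ 33. → (57, 33)
add Q: (57, 33) + (7, 56). λ = (56 - 33)/(7 - 57) ≡ 23/23 mod 73. 23⁻¹ ≡ 54 (mod 73), so λ ≡ 1.
  x = λ² - 57 - 7 = 1 - 64 ≡ 10; y = λ·(57 - 10) - 33 ≡ 14. → (10, 14)
double: tangent at (10, 14): λ = (3·10² + 42)/(2·14) ≡ 50/28. 28⁻¹ ≡ 60 (mod 73), so λ ≡ 50·60 ≡ 7.
  x = λ² - 10 - 10 = 49 - 20 ≡ 29; y = λ·(10 - 29) - 14 ≡ 72. → (29, 72)
double: tangent at (29, 72): λ = (3·29² + 42)/(2·72) ≡ 10/71. 71⁻¹ ≡ 36 (mod 73) since 71·36 = 2556 ≡ 1, so λ ≡ 10·36 ≡ 68.
  x = λ² - 29 - 29 = 4624 - 58 ≡ 40; y = λ·(29 - 40) - 72 ≡ 56. → (40, 56)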